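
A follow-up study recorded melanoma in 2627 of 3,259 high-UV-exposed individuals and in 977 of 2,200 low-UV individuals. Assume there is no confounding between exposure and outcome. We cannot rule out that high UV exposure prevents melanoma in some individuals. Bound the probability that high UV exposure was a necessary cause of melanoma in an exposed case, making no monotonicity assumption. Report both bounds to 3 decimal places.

0.449 ≤ PN ≤ 0.690

p₁ = P(outcome | exposed) = 2627/3259 = 0.80608
p₀ = P(outcome | unexposed) = 977/2200 = 0.44409
Under exogeneity alone the bounds on PN are max{0,(p₁−p₀)/p₁} ≤ PN ≤ min{1,(1−p₀)/p₁}.
  lower = (p₁ − p₀)/p₁ = 0.36198 / 0.80608 ≈ 0.4491
  upper = min{1, (1 − p₀)/p₁} = 0.55591 / 0.80608 ≈ 0.6896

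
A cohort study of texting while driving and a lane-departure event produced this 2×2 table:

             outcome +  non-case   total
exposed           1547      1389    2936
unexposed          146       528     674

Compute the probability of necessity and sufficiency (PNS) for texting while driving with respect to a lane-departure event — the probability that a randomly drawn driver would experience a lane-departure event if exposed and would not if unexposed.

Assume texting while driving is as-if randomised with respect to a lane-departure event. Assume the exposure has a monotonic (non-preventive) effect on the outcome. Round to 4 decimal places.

p₁ = P(outcome | exposed) = 1547/2936 = 0.52691
p₀ = P(outcome | unexposed) = 146/674 = 0.21662
Under exogeneity and monotonicity, PNS = p₁ − p₀.
PNS = 0.52691 − 0.21662 = 0.31029

PNS ≈ 0.3103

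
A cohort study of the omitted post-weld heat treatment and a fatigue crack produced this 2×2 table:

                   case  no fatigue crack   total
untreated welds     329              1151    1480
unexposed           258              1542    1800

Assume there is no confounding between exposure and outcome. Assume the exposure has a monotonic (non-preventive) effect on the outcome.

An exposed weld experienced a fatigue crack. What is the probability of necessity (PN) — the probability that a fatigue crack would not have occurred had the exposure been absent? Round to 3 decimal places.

PN ≈ 0.355

p₁ = P(outcome | exposed) = 329/1480 = 0.2223
p₀ = P(outcome | unexposed) = 258/1800 = 0.14333
Under exogeneity and monotonicity, PN = (p₁ − p₀) / p₁.
PN = (0.2223 − 0.14333) / 0.2223 = 0.078964 / 0.2223 ≈ 0.3552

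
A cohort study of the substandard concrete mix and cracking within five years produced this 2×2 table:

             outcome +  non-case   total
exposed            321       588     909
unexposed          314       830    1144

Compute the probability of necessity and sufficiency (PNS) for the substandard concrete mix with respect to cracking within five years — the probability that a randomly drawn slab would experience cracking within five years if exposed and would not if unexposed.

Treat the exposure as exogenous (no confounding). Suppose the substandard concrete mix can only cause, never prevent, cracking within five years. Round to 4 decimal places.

p₁ = P(outcome | exposed) = 321/909 = 0.35314
p₀ = P(outcome | unexposed) = 314/1144 = 0.27448
Under exogeneity and monotonicity, PNS = p₁ − p₀.
PNS = 0.35314 − 0.27448 = 0.07866

PNS ≈ 0.0787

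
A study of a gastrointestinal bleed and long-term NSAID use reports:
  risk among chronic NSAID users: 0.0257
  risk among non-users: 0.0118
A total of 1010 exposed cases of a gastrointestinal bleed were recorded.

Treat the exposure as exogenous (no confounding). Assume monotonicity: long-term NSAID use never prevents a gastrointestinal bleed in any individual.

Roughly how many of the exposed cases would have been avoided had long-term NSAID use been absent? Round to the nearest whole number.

about 546 cases

Let p₁ = 0.0257, p₀ = 0.0118.
PN = (p₁ − p₀)/p₁ = (0.0257 − 0.0118) / 0.0257 ≈ 0.54086.
Attributable cases ≈ PN × (exposed cases) = 0.54086 × 1010 ≈ 546.26.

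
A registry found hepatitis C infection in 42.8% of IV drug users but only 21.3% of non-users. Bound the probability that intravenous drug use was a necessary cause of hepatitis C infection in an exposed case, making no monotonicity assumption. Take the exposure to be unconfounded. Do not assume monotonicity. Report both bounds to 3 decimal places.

0.502 ≤ PN ≤ 1.000

p₁ = 0.428, p₀ = 0.213.
Under exogeneity alone the bounds on PN are max{0,(p₁−p₀)/p₁} ≤ PN ≤ min{1,(1−p₀)/p₁}.
  lower = (p₁ − p₀)/p₁ = 0.215 / 0.428 ≈ 0.5023
  upper = min{1, (1 − p₀)/p₁} = 0.787 / 0.428 ≈ 1.8388 → capped at 1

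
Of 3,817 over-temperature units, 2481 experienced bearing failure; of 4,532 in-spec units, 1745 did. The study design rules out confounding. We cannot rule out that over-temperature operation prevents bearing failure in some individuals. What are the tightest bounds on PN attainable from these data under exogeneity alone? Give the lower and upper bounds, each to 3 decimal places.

p₁ = P(outcome | exposed) = 2481/3817 = 0.64999
p₀ = P(outcome | unexposed) = 1745/4532 = 0.38504
Under exogeneity alone the bounds on PN are max{0,(p₁−p₀)/p₁} ≤ PN ≤ min{1,(1−p₀)/p₁}.
  lower = (p₁ − p₀)/p₁ = 0.26495 / 0.64999 ≈ 0.4076
  upper = min{1, (1 − p₀)/p₁} = 0.61496 / 0.64999 ≈ 0.9461

0.408 ≤ PN ≤ 0.946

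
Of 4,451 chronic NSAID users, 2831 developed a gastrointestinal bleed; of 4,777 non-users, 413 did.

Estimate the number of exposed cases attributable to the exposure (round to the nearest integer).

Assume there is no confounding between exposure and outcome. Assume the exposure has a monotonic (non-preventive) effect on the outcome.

p₁ = P(outcome | exposed) = 2831/4451 = 0.63604
p₀ = P(outcome | unexposed) = 413/4777 = 0.086456
PN = (p₁ − p₀)/p₁ = (0.63604 − 0.086456) / 0.63604 ≈ 0.86407.
Attributable cases ≈ PN × (exposed cases) = 0.86407 × 2831 ≈ 2446.18.

about 2446 cases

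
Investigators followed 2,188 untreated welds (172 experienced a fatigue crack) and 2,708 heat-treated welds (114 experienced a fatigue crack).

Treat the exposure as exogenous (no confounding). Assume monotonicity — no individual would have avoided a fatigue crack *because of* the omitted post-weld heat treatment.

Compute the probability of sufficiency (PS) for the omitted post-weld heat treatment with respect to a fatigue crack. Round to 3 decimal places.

p₁ = P(outcome | exposed) = 172/2188 = 0.078611
p₀ = P(outcome | unexposed) = 114/2708 = 0.042097
Under exogeneity and monotonicity, PS = (p₁ − p₀) / (1 − p₀).
PS = (0.078611 − 0.042097) / (1 − 0.042097) = 0.036513 / 0.9579 ≈ 0.0381

PS ≈ 0.038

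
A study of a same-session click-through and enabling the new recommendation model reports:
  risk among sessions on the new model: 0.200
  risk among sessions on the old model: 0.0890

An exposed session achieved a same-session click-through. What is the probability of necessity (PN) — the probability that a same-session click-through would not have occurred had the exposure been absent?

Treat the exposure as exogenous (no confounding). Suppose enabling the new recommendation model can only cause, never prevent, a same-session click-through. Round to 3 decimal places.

PN ≈ 0.555

Let p₁ = 0.2, p₀ = 0.089.
Under exogeneity and monotonicity, PN = (p₁ − p₀) / p₁.
PN = (0.2 − 0.089) / 0.2 = 0.111 / 0.2 ≈ 0.5550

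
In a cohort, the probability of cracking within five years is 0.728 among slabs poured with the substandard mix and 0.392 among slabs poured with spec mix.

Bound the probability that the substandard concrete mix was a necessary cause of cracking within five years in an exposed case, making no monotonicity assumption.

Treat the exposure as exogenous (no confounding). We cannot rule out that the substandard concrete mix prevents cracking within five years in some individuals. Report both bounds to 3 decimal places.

Let p₁ = 0.728, p₀ = 0.392.
Under exogeneity alone the bounds on PN are max{0,(p₁−p₀)/p₁} ≤ PN ≤ min{1,(1−p₀)/p₁}.
  lower = (p₁ − p₀)/p₁ = 0.336 / 0.728 ≈ 0.4615
  upper = min{1, (1 − p₀)/p₁} = 0.608 / 0.728 ≈ 0.8352

0.462 ≤ PN ≤ 0.835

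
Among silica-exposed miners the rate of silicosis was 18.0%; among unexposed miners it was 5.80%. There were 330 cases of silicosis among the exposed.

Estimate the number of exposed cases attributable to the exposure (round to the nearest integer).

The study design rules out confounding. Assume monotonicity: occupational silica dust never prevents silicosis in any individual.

p₁ = 0.18, p₀ = 0.058.
PN = (p₁ − p₀)/p₁ = (0.18 − 0.058) / 0.18 ≈ 0.67778.
Attributable cases ≈ PN × (exposed cases) = 0.67778 × 330 ≈ 223.67.

about 224 cases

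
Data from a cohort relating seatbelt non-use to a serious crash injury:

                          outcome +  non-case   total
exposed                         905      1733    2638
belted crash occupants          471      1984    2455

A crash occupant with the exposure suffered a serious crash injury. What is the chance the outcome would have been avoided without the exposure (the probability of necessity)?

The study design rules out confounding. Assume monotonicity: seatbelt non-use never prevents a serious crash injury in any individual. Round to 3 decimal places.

PN ≈ 0.441

p₁ = P(outcome | exposed) = 905/2638 = 0.34306
p₀ = P(outcome | unexposed) = 471/2455 = 0.19185
Under exogeneity and monotonicity, PN = (p₁ − p₀)/p₁.
PN = (0.34306 − 0.19185) / 0.34306 ≈ 0.4408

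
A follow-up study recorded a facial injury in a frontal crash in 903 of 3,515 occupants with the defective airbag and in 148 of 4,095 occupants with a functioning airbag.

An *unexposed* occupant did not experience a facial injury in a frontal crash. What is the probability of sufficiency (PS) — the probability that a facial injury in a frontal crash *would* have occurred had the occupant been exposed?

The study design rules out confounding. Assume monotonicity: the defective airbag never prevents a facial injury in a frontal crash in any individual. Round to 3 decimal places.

PS ≈ 0.229

p₁ = P(outcome | exposed) = 903/3515 = 0.2569
p₀ = P(outcome | unexposed) = 148/4095 = 0.036142
Under exogeneity and monotonicity, PS = (p₁ − p₀) / (1 − p₀).
PS = (0.2569 − 0.036142) / (1 − 0.036142) = 0.22076 / 0.96386 ≈ 0.2290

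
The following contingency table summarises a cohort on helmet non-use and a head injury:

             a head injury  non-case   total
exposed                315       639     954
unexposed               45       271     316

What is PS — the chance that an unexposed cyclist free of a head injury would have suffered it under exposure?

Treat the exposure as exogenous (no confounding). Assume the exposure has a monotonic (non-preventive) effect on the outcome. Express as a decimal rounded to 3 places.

p₁ = P(outcome | exposed) = 315/954 = 0.33019
p₀ = P(outcome | unexposed) = 45/316 = 0.14241
Under exogeneity and monotonicity, PS = (p₁ − p₀) / (1 − p₀).
PS = (0.33019 − 0.14241) / (1 − 0.14241) = 0.18778 / 0.85759 ≈ 0.2190

PS ≈ 0.219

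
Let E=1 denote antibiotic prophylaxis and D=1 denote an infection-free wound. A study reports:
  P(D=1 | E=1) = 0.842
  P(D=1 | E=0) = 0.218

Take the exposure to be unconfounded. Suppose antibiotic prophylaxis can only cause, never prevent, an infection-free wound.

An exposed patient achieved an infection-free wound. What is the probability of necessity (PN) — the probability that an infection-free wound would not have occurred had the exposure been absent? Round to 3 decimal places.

PN ≈ 0.741

Let p₁ = 0.842, p₀ = 0.218.
Under exogeneity and monotonicity, PN = (p₁ − p₀) / p₁.
PN = (0.842 − 0.218) / 0.842 = 0.624 / 0.842 ≈ 0.7411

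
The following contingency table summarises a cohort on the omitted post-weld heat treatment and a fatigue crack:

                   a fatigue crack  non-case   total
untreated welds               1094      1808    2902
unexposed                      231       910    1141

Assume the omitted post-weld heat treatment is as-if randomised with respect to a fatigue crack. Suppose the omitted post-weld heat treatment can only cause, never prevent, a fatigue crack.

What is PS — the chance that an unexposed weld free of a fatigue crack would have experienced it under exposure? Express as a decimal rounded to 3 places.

PS ≈ 0.219

p₁ = P(outcome | exposed) = 1094/2902 = 0.37698
p₀ = P(outcome | unexposed) = 231/1141 = 0.20245
Under exogeneity and monotonicity, PS = (p₁ − p₀)/(1 − p₀).
PS = (0.37698 − 0.20245) / 0.79755 ≈ 0.2188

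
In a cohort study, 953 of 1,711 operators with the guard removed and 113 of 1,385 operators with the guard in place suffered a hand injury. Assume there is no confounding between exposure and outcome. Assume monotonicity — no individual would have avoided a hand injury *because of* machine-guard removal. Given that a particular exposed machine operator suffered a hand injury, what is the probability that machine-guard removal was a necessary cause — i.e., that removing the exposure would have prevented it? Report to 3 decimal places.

PN ≈ 0.854

p₁ = P(outcome | exposed) = 953/1711 = 0.55698
p₀ = P(outcome | unexposed) = 113/1385 = 0.081588
Under exogeneity and monotonicity, PN = (p₁ − p₀) / p₁.
PN = (0.55698 − 0.081588) / 0.55698 = 0.4754 / 0.55698 ≈ 0.8535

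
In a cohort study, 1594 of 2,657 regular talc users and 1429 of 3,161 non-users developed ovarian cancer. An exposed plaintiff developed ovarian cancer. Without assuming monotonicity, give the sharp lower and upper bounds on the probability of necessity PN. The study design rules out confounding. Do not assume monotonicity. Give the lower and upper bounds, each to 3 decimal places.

0.246 ≤ PN ≤ 0.913

p₁ = P(outcome | exposed) = 1594/2657 = 0.59992
p₀ = P(outcome | unexposed) = 1429/3161 = 0.45207
Under exogeneity alone the bounds on PN are max{0,(p₁−p₀)/p₁} ≤ PN ≤ min{1,(1−p₀)/p₁}.
  lower = (p₁ − p₀)/p₁ = 0.14785 / 0.59992 ≈ 0.2465
  upper = min{1, (1 − p₀)/p₁} = 0.54793 / 0.59992 ≈ 0.9133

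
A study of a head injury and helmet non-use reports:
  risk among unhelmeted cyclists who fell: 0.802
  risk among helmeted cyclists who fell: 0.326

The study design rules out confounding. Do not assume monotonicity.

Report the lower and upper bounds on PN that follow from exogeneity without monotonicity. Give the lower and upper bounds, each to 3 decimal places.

0.594 ≤ PN ≤ 0.840

Let p₁ = 0.802, p₀ = 0.326.
Under exogeneity alone the bounds on PN are max{0,(p₁−p₀)/p₁} ≤ PN ≤ min{1,(1−p₀)/p₁}.
  lower = (p₁ − p₀)/p₁ = 0.476 / 0.802 ≈ 0.5935
  upper = min{1, (1 − p₀)/p₁} = 0.674 / 0.802 ≈ 0.8404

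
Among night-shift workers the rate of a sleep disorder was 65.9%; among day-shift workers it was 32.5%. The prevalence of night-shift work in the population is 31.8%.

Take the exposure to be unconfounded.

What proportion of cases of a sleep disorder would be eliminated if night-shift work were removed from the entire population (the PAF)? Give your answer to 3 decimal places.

PAF ≈ 0.246

p₁ = 0.659, p₀ = 0.325.
Overall risk P(Y=1) = π·p₁ + (1−π)·p₀ = 0.318×0.659 + 0.682×0.325 = 0.43121.
Under exogeneity, PAF = [P(Y=1) − p₀] / P(Y=1).
PAF = (0.43121 − 0.325) / 0.43121 ≈ 0.2463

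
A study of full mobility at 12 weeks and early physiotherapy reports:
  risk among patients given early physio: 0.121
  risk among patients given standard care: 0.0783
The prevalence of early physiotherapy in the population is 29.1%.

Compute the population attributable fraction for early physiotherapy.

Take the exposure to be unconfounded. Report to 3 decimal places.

PAF ≈ 0.137

Let p₁ = 0.121, p₀ = 0.0783.
Overall risk P(Y=1) = π·p₁ + (1−π)·p₀ = 0.291×0.121 + 0.709×0.0783 = 0.090726.
Under exogeneity, PAF = [P(Y=1) − p₀] / P(Y=1).
PAF = (0.090726 − 0.0783) / 0.090726 ≈ 0.1370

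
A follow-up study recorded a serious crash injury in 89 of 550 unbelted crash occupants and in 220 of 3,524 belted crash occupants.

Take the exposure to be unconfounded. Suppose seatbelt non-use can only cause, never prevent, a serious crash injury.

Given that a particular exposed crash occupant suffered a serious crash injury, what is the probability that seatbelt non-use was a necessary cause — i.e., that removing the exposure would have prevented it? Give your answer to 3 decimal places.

PN ≈ 0.614

p₁ = P(outcome | exposed) = 89/550 = 0.16182
p₀ = P(outcome | unexposed) = 220/3524 = 0.062429
Under exogeneity and monotonicity, PN = (p₁ − p₀) / p₁.
PN = (0.16182 − 0.062429) / 0.16182 = 0.099389 / 0.16182 ≈ 0.6142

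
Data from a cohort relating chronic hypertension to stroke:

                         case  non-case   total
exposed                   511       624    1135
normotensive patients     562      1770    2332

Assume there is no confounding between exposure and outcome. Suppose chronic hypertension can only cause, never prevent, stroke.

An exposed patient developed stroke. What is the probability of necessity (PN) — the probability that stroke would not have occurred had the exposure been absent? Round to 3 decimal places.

p₁ = P(outcome | exposed) = 511/1135 = 0.45022
p₀ = P(outcome | unexposed) = 562/2332 = 0.24099
Under exogeneity and monotonicity, PN = (p₁ − p₀)/p₁.
PN = (0.45022 − 0.24099) / 0.45022 ≈ 0.4647

PN ≈ 0.465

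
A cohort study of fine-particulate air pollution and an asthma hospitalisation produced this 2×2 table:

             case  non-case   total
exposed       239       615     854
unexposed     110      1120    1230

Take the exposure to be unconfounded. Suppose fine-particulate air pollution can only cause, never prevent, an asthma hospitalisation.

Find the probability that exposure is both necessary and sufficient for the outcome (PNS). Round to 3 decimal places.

p₁ = P(outcome | exposed) = 239/854 = 0.27986
p₀ = P(outcome | unexposed) = 110/1230 = 0.089431
Under exogeneity and monotonicity, PNS = p₁ − p₀.
PNS = 0.27986 − 0.089431 = 0.19043

PNS ≈ 0.190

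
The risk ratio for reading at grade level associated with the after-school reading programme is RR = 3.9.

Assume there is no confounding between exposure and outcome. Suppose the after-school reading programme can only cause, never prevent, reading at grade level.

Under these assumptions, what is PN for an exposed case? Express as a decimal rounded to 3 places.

PN ≈ 0.744

Under exogeneity and monotonicity, PN = (RR − 1) / RR = 1 − 1/RR.
PN = (3.9 − 1) / 3.9 = 2.9 / 3.9 ≈ 0.7436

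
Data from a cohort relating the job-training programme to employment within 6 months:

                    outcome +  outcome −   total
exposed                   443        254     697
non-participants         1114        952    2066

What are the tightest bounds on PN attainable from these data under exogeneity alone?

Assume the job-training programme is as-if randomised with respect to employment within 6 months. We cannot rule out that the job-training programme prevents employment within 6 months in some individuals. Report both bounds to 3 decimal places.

0.152 ≤ PN ≤ 0.725

p₁ = P(outcome | exposed) = 443/697 = 0.63558
p₀ = P(outcome | unexposed) = 1114/2066 = 0.53921
Under exogeneity alone the bounds on PN are max{0,(p₁−p₀)/p₁} ≤ PN ≤ min{1,(1−p₀)/p₁}.
  lower = (p₁ − p₀)/p₁ = 0.096375 / 0.63558 ≈ 0.1516
  upper = min{1, (1 − p₀)/p₁} = 0.46079 / 0.63558 ≈ 0.7250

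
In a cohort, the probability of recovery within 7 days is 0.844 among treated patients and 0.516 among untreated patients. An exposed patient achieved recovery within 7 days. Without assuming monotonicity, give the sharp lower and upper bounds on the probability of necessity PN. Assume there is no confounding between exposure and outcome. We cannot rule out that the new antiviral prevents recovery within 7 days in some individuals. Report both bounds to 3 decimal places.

Let p₁ = 0.844, p₀ = 0.516.
Under exogeneity alone the bounds on PN are max{0,(p₁−p₀)/p₁} ≤ PN ≤ min{1,(1−p₀)/p₁}.
  lower = (p₁ − p₀)/p₁ = 0.328 / 0.844 ≈ 0.3886
  upper = min{1, (1 − p₀)/p₁} = 0.484 / 0.844 ≈ 0.5735

0.389 ≤ PN ≤ 0.573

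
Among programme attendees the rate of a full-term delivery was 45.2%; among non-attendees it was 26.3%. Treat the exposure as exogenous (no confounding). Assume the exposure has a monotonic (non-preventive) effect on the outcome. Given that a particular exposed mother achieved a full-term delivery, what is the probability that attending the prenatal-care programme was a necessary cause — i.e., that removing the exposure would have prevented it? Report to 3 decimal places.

PN ≈ 0.418

p₁ = 0.452, p₀ = 0.263.
Under exogeneity and monotonicity, PN = (p₁ − p₀) / p₁.
PN = (0.452 − 0.263) / 0.452 = 0.189 / 0.452 ≈ 0.4181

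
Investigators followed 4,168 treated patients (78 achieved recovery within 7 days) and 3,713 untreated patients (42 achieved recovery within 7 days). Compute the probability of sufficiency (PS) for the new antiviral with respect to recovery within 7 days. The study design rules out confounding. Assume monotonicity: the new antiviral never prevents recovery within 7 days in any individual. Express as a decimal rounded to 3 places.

PS ≈ 0.007

p₁ = P(outcome | exposed) = 78/4168 = 0.018714
p₀ = P(outcome | unexposed) = 42/3713 = 0.011312
Under exogeneity and monotonicity, PS = (p₁ − p₀) / (1 − p₀).
PS = (0.018714 − 0.011312) / (1 − 0.011312) = 0.0074024 / 0.98869 ≈ 0.0075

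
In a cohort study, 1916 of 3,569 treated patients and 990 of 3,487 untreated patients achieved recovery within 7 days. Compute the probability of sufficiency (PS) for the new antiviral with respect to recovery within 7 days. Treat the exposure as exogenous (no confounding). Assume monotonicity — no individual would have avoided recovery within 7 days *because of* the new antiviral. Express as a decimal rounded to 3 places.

PS ≈ 0.353

p₁ = P(outcome | exposed) = 1916/3569 = 0.53685
p₀ = P(outcome | unexposed) = 990/3487 = 0.28391
Under exogeneity and monotonicity, PS = (p₁ − p₀) / (1 − p₀).
PS = (0.53685 − 0.28391) / (1 − 0.28391) = 0.25293 / 0.71609 ≈ 0.3532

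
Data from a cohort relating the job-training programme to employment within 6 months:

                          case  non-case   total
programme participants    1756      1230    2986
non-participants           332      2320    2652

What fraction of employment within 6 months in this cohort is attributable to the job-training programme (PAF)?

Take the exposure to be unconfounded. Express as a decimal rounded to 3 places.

p₁ = P(outcome | exposed) = 1756/2986 = 0.58808
p₀ = P(outcome | unexposed) = 332/2652 = 0.12519
Exposure prevalence π = 2986/5638 = 0.52962; overall risk P(Y=1) = 0.37034.
Under exogeneity, PAF = [P(Y=1) − p₀]/P(Y=1).
PAF = (0.37034 − 0.12519) / 0.37034 ≈ 0.6620

PAF ≈ 0.662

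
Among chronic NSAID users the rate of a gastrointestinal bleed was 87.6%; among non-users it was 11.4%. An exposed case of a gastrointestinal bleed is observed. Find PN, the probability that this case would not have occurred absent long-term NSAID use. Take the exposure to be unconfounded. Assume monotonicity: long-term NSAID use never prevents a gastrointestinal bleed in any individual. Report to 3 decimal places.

p₁ = 0.876, p₀ = 0.114.
Under exogeneity and monotonicity, PN = (p₁ − p₀) / p₁.
PN = (0.876 − 0.114) / 0.876 = 0.762 / 0.876 ≈ 0.8699

PN ≈ 0.870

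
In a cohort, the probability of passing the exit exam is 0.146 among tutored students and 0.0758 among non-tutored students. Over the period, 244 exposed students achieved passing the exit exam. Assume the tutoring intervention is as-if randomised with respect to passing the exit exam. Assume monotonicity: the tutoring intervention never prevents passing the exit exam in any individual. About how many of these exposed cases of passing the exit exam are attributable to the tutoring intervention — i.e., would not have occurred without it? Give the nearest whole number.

Let p₁ = 0.146, p₀ = 0.0758.
PN = (p₁ − p₀)/p₁ = (0.146 − 0.0758) / 0.146 ≈ 0.48082.
Attributable cases ≈ PN × (exposed cases) = 0.48082 × 244 ≈ 117.32.

about 117 cases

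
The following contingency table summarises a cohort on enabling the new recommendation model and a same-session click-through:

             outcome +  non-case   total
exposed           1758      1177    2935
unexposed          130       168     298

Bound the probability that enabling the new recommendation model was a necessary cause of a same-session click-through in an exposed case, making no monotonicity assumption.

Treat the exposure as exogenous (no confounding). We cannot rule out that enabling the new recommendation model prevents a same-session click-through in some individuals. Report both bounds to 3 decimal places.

p₁ = P(outcome | exposed) = 1758/2935 = 0.59898
p₀ = P(outcome | unexposed) = 130/298 = 0.43624
Under exogeneity alone the bounds on PN are max{0,(p₁−p₀)/p₁} ≤ PN ≤ min{1,(1−p₀)/p₁}.
  lower = (p₁ − p₀)/p₁ = 0.16274 / 0.59898 ≈ 0.2717
  upper = min{1, (1 − p₀)/p₁} = 0.56376 / 0.59898 ≈ 0.9412

0.272 ≤ PN ≤ 0.941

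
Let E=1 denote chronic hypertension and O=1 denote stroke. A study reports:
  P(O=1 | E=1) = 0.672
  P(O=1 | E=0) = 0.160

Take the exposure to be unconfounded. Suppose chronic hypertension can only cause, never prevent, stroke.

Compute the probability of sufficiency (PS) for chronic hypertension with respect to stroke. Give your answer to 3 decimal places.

PS ≈ 0.610

Let p₁ = 0.672, p₀ = 0.16.
Under exogeneity and monotonicity, PS = (p₁ − p₀) / (1 − p₀).
PS = (0.672 − 0.16) / (1 − 0.16) = 0.512 / 0.84 ≈ 0.6095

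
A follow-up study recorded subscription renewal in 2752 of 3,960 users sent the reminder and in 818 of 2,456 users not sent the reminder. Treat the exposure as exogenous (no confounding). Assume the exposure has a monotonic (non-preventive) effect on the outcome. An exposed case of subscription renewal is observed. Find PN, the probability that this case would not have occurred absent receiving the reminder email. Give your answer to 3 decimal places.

p₁ = P(outcome | exposed) = 2752/3960 = 0.69495
p₀ = P(outcome | unexposed) = 818/2456 = 0.33306
Under exogeneity and monotonicity, PN = (p₁ − p₀) / p₁.
PN = (0.69495 − 0.33306) / 0.69495 = 0.36189 / 0.69495 ≈ 0.5207

PN ≈ 0.521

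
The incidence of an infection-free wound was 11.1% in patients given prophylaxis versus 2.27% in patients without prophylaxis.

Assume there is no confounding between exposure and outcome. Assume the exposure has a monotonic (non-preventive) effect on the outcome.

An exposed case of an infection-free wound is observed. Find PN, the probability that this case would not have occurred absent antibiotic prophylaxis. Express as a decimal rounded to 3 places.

PN ≈ 0.795

p₁ = 0.111, p₀ = 0.0227.
Under exogeneity and monotonicity, PN = (p₁ − p₀) / p₁.
PN = (0.111 − 0.0227) / 0.111 = 0.0883 / 0.111 ≈ 0.7955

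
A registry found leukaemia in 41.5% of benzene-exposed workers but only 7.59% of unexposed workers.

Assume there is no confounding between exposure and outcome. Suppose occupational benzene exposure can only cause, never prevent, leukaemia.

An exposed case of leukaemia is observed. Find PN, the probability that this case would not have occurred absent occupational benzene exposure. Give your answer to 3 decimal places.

PN ≈ 0.817

p₁ = 0.415, p₀ = 0.0759.
Under exogeneity and monotonicity, PN = (p₁ − p₀) / p₁.
PN = (0.415 − 0.0759) / 0.415 = 0.3391 / 0.415 ≈ 0.8171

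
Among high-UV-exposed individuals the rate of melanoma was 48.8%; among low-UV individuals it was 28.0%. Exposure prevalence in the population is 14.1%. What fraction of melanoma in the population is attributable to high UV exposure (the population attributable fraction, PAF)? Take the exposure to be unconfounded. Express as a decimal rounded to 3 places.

PAF ≈ 0.095

p₁ = 0.488, p₀ = 0.28.
Overall risk P(Y=1) = π·p₁ + (1−π)·p₀ = 0.141×0.488 + 0.859×0.28 = 0.30933.
Under exogeneity, PAF = [P(Y=1) − p₀] / P(Y=1).
PAF = (0.30933 − 0.28) / 0.30933 ≈ 0.0948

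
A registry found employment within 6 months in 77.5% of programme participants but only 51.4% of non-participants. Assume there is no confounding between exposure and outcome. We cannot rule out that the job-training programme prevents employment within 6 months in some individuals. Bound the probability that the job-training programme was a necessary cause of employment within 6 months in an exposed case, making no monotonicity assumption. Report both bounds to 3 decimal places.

0.337 ≤ PN ≤ 0.627

p₁ = 0.775, p₀ = 0.514.
Under exogeneity alone the bounds on PN are max{0,(p₁−p₀)/p₁} ≤ PN ≤ min{1,(1−p₀)/p₁}.
  lower = (p₁ − p₀)/p₁ = 0.261 / 0.775 ≈ 0.3368
  upper = min{1, (1 − p₀)/p₁} = 0.486 / 0.775 ≈ 0.6271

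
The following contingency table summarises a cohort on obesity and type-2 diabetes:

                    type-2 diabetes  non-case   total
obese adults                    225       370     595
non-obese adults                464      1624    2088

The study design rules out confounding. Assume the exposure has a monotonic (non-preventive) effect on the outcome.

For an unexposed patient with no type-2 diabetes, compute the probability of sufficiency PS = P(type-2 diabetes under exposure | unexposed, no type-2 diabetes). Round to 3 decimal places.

p₁ = P(outcome | exposed) = 225/595 = 0.37815
p₀ = P(outcome | unexposed) = 464/2088 = 0.22222
Under exogeneity and monotonicity, PS = (p₁ − p₀) / (1 − p₀).
PS = (0.37815 − 0.22222) / (1 − 0.22222) = 0.15593 / 0.77778 ≈ 0.2005

PS ≈ 0.200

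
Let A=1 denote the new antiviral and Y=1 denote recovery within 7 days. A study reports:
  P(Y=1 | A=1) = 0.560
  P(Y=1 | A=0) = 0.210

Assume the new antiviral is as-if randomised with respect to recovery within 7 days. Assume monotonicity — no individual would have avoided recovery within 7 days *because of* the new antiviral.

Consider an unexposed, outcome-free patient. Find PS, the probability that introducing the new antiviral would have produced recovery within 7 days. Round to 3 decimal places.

PS ≈ 0.443

Let p₁ = 0.56, p₀ = 0.21.
Under exogeneity and monotonicity, PS = (p₁ − p₀) / (1 − p₀).
PS = (0.56 − 0.21) / (1 − 0.21) = 0.35 / 0.79 ≈ 0.4430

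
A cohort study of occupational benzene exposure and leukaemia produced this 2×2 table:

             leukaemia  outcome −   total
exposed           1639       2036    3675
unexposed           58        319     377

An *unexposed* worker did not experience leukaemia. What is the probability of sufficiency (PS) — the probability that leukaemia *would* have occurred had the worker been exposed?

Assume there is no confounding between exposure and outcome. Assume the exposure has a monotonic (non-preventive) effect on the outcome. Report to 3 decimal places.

p₁ = P(outcome | exposed) = 1639/3675 = 0.44599
p₀ = P(outcome | unexposed) = 58/377 = 0.15385
Under exogeneity and monotonicity, PS = (p₁ − p₀)/(1 − p₀).
PS = (0.44599 − 0.15385) / 0.84615 ≈ 0.3453

PS ≈ 0.345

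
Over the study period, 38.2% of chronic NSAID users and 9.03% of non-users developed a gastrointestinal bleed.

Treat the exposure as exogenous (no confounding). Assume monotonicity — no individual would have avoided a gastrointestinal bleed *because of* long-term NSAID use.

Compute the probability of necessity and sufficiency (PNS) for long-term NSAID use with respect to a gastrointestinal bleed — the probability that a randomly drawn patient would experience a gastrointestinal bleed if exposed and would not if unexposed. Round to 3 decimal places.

PNS ≈ 0.292

p₁ = 0.382, p₀ = 0.0903.
Under exogeneity and monotonicity, PNS = p₁ − p₀.
PNS = 0.382 − 0.0903 = 0.2917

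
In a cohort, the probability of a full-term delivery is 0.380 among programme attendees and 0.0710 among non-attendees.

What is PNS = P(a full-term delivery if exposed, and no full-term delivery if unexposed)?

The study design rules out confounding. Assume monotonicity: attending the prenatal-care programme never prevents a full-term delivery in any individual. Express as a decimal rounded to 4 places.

PNS ≈ 0.3090

Let p₁ = 0.38, p₀ = 0.071.
Under exogeneity and monotonicity, PNS = p₁ − p₀.
PNS = 0.38 − 0.071 = 0.309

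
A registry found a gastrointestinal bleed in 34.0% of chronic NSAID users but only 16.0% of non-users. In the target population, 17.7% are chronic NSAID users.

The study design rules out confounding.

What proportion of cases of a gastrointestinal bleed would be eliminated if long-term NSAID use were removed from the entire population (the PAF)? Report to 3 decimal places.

PAF ≈ 0.166

p₁ = 0.34, p₀ = 0.16.
Overall risk P(Y=1) = π·p₁ + (1−π)·p₀ = 0.177×0.34 + 0.823×0.16 = 0.19186.
Under exogeneity, PAF = [P(Y=1) − p₀] / P(Y=1).
PAF = (0.19186 − 0.16) / 0.19186 ≈ 0.1661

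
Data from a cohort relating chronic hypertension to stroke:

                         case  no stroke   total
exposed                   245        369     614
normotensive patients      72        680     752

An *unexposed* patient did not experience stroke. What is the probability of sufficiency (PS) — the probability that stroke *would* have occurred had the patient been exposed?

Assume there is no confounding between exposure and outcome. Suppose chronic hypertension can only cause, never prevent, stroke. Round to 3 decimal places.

PS ≈ 0.335

p₁ = P(outcome | exposed) = 245/614 = 0.39902
p₀ = P(outcome | unexposed) = 72/752 = 0.095745
Under exogeneity and monotonicity, PS = (p₁ − p₀) / (1 − p₀).
PS = (0.39902 − 0.095745) / (1 − 0.095745) = 0.30328 / 0.90426 ≈ 0.3354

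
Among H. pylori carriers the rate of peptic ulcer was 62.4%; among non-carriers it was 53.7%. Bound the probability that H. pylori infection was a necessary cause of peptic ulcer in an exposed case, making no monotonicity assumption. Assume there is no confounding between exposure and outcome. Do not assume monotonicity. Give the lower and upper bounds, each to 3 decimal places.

p₁ = 0.624, p₀ = 0.537.
Under exogeneity alone the bounds on PN are max{0,(p₁−p₀)/p₁} ≤ PN ≤ min{1,(1−p₀)/p₁}.
  lower = (p₁ − p₀)/p₁ = 0.087 / 0.624 ≈ 0.1394
  upper = min{1, (1 − p₀)/p₁} = 0.463 / 0.624 ≈ 0.7420

0.139 ≤ PN ≤ 0.742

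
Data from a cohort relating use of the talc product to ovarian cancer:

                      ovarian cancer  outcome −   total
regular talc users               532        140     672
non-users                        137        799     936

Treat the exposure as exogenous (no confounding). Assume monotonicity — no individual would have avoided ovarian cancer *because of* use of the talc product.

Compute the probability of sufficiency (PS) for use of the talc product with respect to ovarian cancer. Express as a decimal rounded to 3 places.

PS ≈ 0.756

p₁ = P(outcome | exposed) = 532/672 = 0.79167
p₀ = P(outcome | unexposed) = 137/936 = 0.14637
Under exogeneity and monotonicity, PS = (p₁ − p₀) / (1 − p₀).
PS = (0.79167 − 0.14637) / (1 − 0.14637) = 0.6453 / 0.85363 ≈ 0.7559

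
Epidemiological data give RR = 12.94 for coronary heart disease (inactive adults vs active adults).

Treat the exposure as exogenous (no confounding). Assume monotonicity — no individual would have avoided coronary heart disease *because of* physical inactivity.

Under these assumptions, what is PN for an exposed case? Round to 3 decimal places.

Under exogeneity and monotonicity, PN = (RR − 1) / RR = 1 − 1/RR.
PN = (12.94 − 1) / 12.94 = 11.94 / 12.94 ≈ 0.9227

PN ≈ 0.923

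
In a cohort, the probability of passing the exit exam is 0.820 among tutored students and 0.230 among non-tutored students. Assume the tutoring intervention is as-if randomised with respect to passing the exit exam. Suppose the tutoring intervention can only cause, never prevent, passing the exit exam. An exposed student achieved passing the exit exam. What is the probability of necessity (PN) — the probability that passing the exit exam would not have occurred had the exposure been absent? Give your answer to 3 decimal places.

PN ≈ 0.720

Let p₁ = 0.82, p₀ = 0.23.
Under exogeneity and monotonicity, PN = (p₁ − p₀) / p₁.
PN = (0.82 − 0.23) / 0.82 = 0.59 / 0.82 ≈ 0.7195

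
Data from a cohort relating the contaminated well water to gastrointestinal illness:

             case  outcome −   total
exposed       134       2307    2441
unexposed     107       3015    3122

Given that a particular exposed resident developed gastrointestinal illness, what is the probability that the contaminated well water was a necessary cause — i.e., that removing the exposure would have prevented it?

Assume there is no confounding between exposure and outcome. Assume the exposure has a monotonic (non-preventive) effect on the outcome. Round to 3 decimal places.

PN ≈ 0.376

p₁ = P(outcome | exposed) = 134/2441 = 0.054896
p₀ = P(outcome | unexposed) = 107/3122 = 0.034273
Under exogeneity and monotonicity, PN = (p₁ − p₀) / p₁.
PN = (0.054896 − 0.034273) / 0.054896 = 0.020623 / 0.054896 ≈ 0.3757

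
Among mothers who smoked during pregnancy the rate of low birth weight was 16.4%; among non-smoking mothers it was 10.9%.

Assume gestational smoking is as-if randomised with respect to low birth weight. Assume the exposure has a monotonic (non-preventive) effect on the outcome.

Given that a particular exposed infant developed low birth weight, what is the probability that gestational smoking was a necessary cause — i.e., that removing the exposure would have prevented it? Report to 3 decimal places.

PN ≈ 0.335

p₁ = 0.164, p₀ = 0.109.
Under exogeneity and monotonicity, PN = (p₁ − p₀) / p₁.
PN = (0.164 − 0.109) / 0.164 = 0.055 / 0.164 ≈ 0.3354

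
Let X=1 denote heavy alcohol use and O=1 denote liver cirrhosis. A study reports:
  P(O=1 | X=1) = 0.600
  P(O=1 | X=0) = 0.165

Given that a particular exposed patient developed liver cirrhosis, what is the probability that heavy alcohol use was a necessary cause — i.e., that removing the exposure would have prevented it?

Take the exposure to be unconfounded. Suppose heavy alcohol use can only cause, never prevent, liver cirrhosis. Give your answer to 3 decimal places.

Let p₁ = 0.6, p₀ = 0.165.
Under exogeneity and monotonicity, PN = (p₁ − p₀) / p₁.
PN = (0.6 − 0.165) / 0.6 = 0.435 / 0.6 ≈ 0.7250

PN ≈ 0.725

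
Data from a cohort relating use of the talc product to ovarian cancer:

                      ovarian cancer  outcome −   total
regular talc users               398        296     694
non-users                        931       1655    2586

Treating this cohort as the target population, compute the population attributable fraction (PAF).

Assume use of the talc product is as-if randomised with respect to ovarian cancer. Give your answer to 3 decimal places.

PAF ≈ 0.111

p₁ = P(outcome | exposed) = 398/694 = 0.57349
p₀ = P(outcome | unexposed) = 931/2586 = 0.36002
Exposure prevalence π = 694/3280 = 0.21159; overall risk P(Y=1) = 0.40518.
Under exogeneity, PAF = [P(Y=1) − p₀]/P(Y=1).
PAF = (0.40518 − 0.36002) / 0.40518 ≈ 0.1115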